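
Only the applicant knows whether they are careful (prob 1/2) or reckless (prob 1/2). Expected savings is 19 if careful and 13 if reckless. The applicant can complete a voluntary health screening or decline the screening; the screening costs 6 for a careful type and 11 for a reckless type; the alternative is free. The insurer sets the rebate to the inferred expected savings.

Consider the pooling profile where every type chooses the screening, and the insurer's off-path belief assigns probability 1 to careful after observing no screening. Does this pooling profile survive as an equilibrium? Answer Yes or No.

On path, the insurer holds the prior and pays 1/2·19 + 1/2·13 = 16. Off path (no screening), believing careful, it pays 19.
careful: the screening nets 16 − 6 = 10; no screening nets 19. careful would deviate.
reckless: the screening nets 16 − 11 = 5; no screening nets 19. reckless would deviate.
A type deviates, so pooling fails.

No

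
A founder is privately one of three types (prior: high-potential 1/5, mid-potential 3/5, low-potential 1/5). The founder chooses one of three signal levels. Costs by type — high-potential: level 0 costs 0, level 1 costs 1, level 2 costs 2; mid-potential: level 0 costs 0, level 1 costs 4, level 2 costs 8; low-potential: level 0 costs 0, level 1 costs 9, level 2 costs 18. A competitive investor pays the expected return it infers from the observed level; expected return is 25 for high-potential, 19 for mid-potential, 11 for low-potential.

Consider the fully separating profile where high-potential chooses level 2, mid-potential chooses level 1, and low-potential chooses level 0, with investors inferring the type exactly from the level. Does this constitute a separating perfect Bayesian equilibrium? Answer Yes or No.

Separating valuations: level 2 → 25, level 1 → 19, level 0 → 11.
high-potential (assigned level 2): level 0: 11 − 0 = 11; level 1: 19 − 1 = 18; level 2: 25 − 2 = 23. high-potential stays.
mid-potential (assigned level 1): level 0: 11 − 0 = 11; level 1: 19 − 4 = 15; level 2: 25 − 8 = 17. mid-potential prefers level 2.
low-potential (assigned level 0): level 0: 11 − 0 = 11; level 1: 19 − 9 = 10; level 2: 25 − 18 = 7. low-potential stays.
At least one type deviates; the separating profile fails.

No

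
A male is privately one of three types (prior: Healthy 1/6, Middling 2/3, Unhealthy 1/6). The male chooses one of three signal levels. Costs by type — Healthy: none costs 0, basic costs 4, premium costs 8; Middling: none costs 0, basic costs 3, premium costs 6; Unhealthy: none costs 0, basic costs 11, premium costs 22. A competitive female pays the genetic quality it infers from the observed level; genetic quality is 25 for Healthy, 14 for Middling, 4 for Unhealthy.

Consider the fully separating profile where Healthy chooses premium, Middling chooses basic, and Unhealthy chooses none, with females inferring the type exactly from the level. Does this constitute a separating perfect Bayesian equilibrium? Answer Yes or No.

Separating mating payoffs: premium → 25, basic → 14, none → 4.
Healthy (assigned premium): none: 4 − 0 = 4; basic: 14 − 4 = 10; premium: 25 − 8 = 17. Healthy stays.
Middling (assigned basic): none: 4 − 0 = 4; basic: 14 − 3 = 11; premium: 25 − 6 = 19. Middling prefers premium.
Unhealthy (assigned none): none: 4 − 0 = 4; basic: 14 − 11 = 3; premium: 25 − 22 = 3. Unhealthy stays.
At least one type deviates; the separating profile fails.

No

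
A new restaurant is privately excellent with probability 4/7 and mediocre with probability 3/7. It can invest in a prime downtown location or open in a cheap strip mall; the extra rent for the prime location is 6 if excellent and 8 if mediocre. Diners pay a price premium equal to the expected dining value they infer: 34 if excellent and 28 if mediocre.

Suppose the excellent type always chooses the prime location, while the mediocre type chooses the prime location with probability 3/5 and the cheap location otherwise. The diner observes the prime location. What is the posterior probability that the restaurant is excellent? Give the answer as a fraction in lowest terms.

P(the prime location) = (4/7)·1 + (3/7)·(3/5) = 29/35.
By Bayes' rule, P(excellent | the prime location) = (4/7) / (29/35) = 20/29.

20/29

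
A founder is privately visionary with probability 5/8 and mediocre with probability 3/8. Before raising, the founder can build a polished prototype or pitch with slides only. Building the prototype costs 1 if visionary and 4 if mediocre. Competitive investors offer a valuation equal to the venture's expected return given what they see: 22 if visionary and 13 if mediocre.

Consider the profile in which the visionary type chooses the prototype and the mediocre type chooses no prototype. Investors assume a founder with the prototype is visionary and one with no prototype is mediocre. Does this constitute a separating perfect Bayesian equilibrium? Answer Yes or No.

No

Under these beliefs, the prototype earns valuation 22 and no prototype earns valuation 13.
visionary: the prototype nets 22 − 1 = 21; no prototype nets 13. visionary prefers the prototype.
mediocre: the prototype nets 22 − 4 = 18; no prototype nets 13. mediocre would deviate to the prototype.
mediocre has a profitable deviation, so the profile is not an equilibrium.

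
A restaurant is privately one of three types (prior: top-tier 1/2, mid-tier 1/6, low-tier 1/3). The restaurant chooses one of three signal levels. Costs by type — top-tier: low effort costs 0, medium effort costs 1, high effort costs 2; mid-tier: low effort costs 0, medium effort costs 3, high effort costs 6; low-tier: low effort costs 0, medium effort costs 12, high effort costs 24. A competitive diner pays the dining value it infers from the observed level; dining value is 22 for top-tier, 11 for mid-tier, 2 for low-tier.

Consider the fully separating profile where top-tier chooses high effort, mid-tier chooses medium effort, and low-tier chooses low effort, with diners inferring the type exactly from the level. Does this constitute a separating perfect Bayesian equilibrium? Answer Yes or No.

No

Separating price premiums: high effort → 22, medium effort → 11, low effort → 2.
top-tier (assigned high effort): low effort: 2 − 0 = 2; medium effort: 11 − 1 = 10; high effort: 22 − 2 = 20. top-tier stays.
mid-tier (assigned medium effort): low effort: 2 − 0 = 2; medium effort: 11 − 3 = 8; high effort: 22 − 6 = 16. mid-tier prefers high effort.
low-tier (assigned low effort): low effort: 2 − 0 = 2; medium effort: 11 − 12 = -1; high effort: 22 − 24 = -2. low-tier stays.
At least one type deviates; the separating profile fails.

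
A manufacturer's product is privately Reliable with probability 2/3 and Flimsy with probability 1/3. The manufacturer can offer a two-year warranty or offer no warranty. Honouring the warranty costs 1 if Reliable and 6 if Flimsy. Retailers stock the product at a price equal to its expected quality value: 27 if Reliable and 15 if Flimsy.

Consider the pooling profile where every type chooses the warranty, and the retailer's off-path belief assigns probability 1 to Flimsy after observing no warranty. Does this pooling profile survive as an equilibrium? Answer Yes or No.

Yes

On path, the retailer holds the prior and pays 2/3·27 + 1/3·15 = 23. Off path (no warranty), believing Flimsy, it pays 15.
Reliable: the warranty nets 23 − 1 = 22; no warranty nets 15. Reliable stays.
Flimsy: the warranty nets 23 − 6 = 17; no warranty nets 15. Flimsy stays.
No type deviates, so pooling is sustained.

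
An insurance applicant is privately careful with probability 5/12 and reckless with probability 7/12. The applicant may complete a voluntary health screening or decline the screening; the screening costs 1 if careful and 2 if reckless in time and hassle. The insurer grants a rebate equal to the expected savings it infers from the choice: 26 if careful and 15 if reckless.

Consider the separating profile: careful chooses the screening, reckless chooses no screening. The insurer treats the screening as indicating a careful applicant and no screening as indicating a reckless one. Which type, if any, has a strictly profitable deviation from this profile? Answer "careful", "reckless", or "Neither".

The screening pays 26; no screening pays 15.
careful: assigned the screening, nets 26 − 1 = 25; deviating to no screening nets 15.
reckless: assigned no screening, nets 15; deviating to the screening nets 26 − 2 = 24.
The reckless type gains 9 by deviating.

reckless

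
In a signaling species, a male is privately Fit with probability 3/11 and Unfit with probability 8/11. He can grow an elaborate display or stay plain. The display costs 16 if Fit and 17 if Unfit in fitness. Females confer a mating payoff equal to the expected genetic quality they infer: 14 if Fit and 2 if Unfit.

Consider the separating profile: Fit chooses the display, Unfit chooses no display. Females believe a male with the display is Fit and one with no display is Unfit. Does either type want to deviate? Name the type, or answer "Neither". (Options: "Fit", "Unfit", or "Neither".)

Fit

The display pays 14; no display pays 2.
Fit: assigned the display, nets 14 − 16 = -2; deviating to no display nets 2.
Unfit: assigned no display, nets 2; deviating to the display nets 14 − 17 = -3.
The Fit type gains 4 by deviating.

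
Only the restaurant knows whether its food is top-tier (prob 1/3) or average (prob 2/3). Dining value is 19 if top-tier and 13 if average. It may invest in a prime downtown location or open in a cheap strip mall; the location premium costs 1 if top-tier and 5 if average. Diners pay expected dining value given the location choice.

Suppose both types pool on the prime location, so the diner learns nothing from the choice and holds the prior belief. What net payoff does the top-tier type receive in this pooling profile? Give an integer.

14

Pooled price premium = 1/3·19 + 2/3·13 = 15.
top-tier pays cost 1 for the prime location, so net payoff = 15 − 1 = 14.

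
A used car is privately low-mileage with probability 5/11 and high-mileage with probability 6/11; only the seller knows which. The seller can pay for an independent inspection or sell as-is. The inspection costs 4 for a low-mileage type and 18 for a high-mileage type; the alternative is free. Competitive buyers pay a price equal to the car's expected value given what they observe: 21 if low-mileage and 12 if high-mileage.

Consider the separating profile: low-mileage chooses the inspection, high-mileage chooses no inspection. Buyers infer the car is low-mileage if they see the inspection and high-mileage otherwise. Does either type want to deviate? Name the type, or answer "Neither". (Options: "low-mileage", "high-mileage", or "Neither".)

The inspection pays 21; no inspection pays 12.
low-mileage: assigned the inspection, nets 21 − 4 = 17; deviating to no inspection nets 12.
high-mileage: assigned no inspection, nets 12; deviating to the inspection nets 21 − 18 = 3.
Both types strictly prefer their assigned action; no profitable deviation.

Neither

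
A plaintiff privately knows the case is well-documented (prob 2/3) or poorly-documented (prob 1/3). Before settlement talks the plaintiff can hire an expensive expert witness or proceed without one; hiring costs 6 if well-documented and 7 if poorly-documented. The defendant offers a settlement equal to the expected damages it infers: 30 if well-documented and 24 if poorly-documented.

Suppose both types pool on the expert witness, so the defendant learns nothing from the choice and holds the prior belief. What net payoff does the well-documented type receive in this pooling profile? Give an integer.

22

Pooled settlement = 2/3·30 + 1/3·24 = 28.
well-documented pays cost 6 for the expert witness, so net payoff = 28 − 6 = 22.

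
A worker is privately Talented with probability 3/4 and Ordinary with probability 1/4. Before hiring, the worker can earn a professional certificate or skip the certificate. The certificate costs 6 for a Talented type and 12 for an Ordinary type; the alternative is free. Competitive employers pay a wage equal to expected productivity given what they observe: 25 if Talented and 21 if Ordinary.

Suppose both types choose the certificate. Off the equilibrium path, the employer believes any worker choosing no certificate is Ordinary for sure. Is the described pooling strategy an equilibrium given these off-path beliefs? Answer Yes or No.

No

On path, the employer holds the prior and pays 3/4·25 + 1/4·21 = 24. Off path (no certificate), believing Ordinary, it pays 21.
Talented: the certificate nets 24 − 6 = 18; no certificate nets 21. Talented would deviate.
Ordinary: the certificate nets 24 − 12 = 12; no certificate nets 21. Ordinary would deviate.
A type deviates, so pooling fails.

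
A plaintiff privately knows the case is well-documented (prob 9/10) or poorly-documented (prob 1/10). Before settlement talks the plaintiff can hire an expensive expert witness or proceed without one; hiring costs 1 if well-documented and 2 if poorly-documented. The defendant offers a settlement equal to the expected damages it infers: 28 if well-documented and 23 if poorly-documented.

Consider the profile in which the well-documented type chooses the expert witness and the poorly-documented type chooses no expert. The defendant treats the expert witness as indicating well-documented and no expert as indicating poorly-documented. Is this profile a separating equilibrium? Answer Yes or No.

Under these beliefs, the expert witness earns settlement 28 and no expert earns settlement 23.
well-documented: the expert witness nets 28 − 1 = 27; no expert nets 23. well-documented prefers the expert witness.
poorly-documented: the expert witness nets 28 − 2 = 26; no expert nets 23. poorly-documented would deviate to the expert witness.
poorly-documented has a profitable deviation, so the profile is not an equilibrium.

No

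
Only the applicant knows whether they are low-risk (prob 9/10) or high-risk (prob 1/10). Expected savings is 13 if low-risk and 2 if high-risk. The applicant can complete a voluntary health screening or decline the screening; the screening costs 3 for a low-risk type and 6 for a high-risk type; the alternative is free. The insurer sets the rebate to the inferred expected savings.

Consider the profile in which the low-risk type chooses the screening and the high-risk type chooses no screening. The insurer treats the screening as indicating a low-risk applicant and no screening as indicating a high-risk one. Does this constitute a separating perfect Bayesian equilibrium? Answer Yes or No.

No

Under these beliefs, the screening earns rebate 13 and no screening earns rebate 2.
low-risk: the screening nets 13 − 3 = 10; no screening nets 2. low-risk prefers the screening.
high-risk: the screening nets 13 − 6 = 7; no screening nets 2. high-risk would deviate to the screening.
high-risk has a profitable deviation, so the profile is not an equilibrium.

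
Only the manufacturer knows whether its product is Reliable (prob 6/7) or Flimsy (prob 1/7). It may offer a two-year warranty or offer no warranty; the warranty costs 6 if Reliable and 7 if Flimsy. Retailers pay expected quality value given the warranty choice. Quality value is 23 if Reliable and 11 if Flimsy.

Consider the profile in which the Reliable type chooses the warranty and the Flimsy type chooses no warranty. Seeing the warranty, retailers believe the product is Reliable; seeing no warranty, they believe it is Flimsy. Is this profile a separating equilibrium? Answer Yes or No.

Under these beliefs, the warranty earns price 23 and no warranty earns price 11.
Reliable: the warranty nets 23 − 6 = 17; no warranty nets 11. Reliable prefers the warranty.
Flimsy: the warranty nets 23 − 7 = 16; no warranty nets 11. Flimsy would deviate to the warranty.
Flimsy has a profitable deviation, so the profile is not an equilibrium.

No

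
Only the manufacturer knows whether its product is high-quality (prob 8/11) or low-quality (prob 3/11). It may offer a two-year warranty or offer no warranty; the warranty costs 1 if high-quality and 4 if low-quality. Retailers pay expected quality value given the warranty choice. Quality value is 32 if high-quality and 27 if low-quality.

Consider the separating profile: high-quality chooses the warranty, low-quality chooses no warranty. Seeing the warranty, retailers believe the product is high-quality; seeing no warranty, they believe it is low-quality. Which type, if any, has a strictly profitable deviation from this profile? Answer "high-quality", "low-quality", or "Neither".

The warranty pays 32; no warranty pays 27.
high-quality: assigned the warranty, nets 32 − 1 = 31; deviating to no warranty nets 27.
low-quality: assigned no warranty, nets 27; deviating to the warranty nets 32 − 4 = 28.
The low-quality type gains 1 by deviating.

low-quality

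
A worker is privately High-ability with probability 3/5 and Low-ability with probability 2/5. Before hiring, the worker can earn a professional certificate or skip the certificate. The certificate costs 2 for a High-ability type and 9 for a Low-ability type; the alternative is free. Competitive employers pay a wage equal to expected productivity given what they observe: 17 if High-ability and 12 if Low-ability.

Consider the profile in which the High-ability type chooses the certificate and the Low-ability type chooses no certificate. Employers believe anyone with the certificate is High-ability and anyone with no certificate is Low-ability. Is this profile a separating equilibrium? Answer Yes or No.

Yes

Under these beliefs, the certificate earns wage 17 and no certificate earns wage 12.
High-ability: the certificate nets 17 − 2 = 15; no certificate nets 12. High-ability prefers the certificate.
Low-ability: the certificate nets 17 − 9 = 8; no certificate nets 12. Low-ability prefers no certificate.
Neither type deviates, so the separating profile is an equilibrium.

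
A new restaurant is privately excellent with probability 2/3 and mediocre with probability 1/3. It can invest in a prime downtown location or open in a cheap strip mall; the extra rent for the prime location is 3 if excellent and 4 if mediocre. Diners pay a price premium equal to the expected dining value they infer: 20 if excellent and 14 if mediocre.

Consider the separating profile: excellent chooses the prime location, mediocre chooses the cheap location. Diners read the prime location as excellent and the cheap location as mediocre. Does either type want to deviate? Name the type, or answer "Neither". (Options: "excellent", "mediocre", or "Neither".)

mediocre

The prime location pays 20; the cheap location pays 14.
excellent: assigned the prime location, nets 20 − 3 = 17; deviating to the cheap location nets 14.
mediocre: assigned the cheap location, nets 14; deviating to the prime location nets 20 − 4 = 16.
The mediocre type gains 2 by deviating.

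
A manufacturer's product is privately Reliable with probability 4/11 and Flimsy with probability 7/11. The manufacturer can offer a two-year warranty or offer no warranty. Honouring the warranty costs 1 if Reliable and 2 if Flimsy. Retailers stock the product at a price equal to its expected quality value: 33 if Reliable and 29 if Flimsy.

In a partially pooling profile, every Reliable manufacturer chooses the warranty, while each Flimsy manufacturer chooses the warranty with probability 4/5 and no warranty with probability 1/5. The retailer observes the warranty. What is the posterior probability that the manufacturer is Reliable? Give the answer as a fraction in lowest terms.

P(the warranty) = (4/11)·1 + (7/11)·(4/5) = 48/55.
By Bayes' rule, P(Reliable | the warranty) = (4/11) / (48/55) = 5/12.

5/12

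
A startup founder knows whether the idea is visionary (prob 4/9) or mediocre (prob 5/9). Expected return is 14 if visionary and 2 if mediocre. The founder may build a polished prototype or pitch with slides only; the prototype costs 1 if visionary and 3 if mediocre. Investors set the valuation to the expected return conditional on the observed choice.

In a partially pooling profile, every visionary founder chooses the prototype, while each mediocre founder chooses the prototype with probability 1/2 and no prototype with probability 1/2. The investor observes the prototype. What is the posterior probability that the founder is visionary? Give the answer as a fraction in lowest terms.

P(the prototype) = (4/9)·1 + (5/9)·(1/2) = 13/18.
By Bayes' rule, P(visionary | the prototype) = (4/9) / (13/18) = 8/13.

8/13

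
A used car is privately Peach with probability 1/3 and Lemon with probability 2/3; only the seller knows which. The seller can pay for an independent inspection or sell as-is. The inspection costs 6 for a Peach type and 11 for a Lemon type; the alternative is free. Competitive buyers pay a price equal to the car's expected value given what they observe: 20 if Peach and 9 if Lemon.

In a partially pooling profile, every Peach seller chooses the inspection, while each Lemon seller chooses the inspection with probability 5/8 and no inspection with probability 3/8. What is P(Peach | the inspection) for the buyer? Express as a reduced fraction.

P(the inspection) = (1/3)·1 + (2/3)·(5/8) = 3/4.
By Bayes' rule, P(Peach | the inspection) = (1/3) / (3/4) = 4/9.

4/9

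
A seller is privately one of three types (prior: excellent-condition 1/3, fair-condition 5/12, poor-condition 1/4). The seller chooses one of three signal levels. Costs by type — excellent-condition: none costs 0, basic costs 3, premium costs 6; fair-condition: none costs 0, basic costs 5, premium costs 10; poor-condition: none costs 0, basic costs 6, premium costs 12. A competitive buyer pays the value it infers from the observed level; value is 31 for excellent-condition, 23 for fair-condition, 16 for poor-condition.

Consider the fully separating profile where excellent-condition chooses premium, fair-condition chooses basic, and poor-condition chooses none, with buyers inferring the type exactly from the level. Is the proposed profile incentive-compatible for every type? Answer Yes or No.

Separating prices: premium → 31, basic → 23, none → 16.
excellent-condition (assigned premium): none: 16 − 0 = 16; basic: 23 − 3 = 20; premium: 31 − 6 = 25. excellent-condition stays.
fair-condition (assigned basic): none: 16 − 0 = 16; basic: 23 − 5 = 18; premium: 31 − 10 = 21. fair-condition prefers premium.
poor-condition (assigned none): none: 16 − 0 = 16; basic: 23 − 6 = 17; premium: 31 − 12 = 19. poor-condition prefers premium.
At least one type deviates; the separating profile fails.

No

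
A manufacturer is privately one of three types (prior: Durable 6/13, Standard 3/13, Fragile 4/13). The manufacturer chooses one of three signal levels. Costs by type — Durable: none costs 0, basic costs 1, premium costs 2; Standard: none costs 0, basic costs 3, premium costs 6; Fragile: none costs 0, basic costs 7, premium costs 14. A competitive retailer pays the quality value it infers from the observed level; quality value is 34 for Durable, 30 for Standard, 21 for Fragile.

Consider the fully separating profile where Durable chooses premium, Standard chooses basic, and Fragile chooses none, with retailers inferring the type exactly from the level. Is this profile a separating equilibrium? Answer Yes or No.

Separating prices: premium → 34, basic → 30, none → 21.
Durable (assigned premium): none: 21 − 0 = 21; basic: 30 − 1 = 29; premium: 34 − 2 = 32. Durable stays.
Standard (assigned basic): none: 21 − 0 = 21; basic: 30 − 3 = 27; premium: 34 − 6 = 28. Standard prefers premium.
Fragile (assigned none): none: 21 − 0 = 21; basic: 30 − 7 = 23; premium: 34 − 14 = 20. Fragile prefers basic.
At least one type deviates; the separating profile fails.

No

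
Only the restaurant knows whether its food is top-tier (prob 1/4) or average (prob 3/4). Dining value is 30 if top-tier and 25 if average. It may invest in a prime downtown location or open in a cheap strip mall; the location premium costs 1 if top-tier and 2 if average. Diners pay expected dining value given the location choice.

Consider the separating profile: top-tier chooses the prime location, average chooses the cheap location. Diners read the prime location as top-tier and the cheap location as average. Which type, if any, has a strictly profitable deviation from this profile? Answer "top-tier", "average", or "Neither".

The prime location pays 30; the cheap location pays 25.
top-tier: assigned the prime location, nets 30 − 1 = 29; deviating to the cheap location nets 25.
average: assigned the cheap location, nets 25; deviating to the prime location nets 30 − 2 = 28.
The average type gains 3 by deviating.

average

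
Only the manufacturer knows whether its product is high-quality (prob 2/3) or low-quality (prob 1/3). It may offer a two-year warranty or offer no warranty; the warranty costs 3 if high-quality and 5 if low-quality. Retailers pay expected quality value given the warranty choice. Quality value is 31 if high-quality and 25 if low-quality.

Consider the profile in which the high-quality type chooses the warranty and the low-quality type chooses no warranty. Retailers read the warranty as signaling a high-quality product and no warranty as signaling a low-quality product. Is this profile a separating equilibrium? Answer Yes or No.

No

Under these beliefs, the warranty earns price 31 and no warranty earns price 25.
high-quality: the warranty nets 31 − 3 = 28; no warranty nets 25. high-quality prefers the warranty.
low-quality: the warranty nets 31 − 5 = 26; no warranty nets 25. low-quality would deviate to the warranty.
low-quality has a profitable deviation, so the profile is not an equilibrium.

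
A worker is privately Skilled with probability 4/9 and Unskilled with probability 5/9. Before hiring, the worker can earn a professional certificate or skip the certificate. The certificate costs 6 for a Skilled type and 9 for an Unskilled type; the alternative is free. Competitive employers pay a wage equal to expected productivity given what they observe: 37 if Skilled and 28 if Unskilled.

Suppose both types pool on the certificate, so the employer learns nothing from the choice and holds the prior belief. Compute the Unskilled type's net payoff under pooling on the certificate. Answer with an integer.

23

Pooled wage = 4/9·37 + 5/9·28 = 32.
Unskilled pays cost 9 for the certificate, so net payoff = 32 − 9 = 23.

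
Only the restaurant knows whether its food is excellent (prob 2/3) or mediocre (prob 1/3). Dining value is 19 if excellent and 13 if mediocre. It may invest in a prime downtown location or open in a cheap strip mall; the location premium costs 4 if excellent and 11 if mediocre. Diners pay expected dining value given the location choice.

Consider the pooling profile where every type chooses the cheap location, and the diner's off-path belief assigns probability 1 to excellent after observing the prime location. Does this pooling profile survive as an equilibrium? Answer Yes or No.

Yes

On path, the diner holds the prior and pays 2/3·19 + 1/3·13 = 17. Off path (the prime location), believing excellent, it pays 19.
excellent: the cheap location nets 17; the prime location nets 19 − 4 = 15. excellent stays.
mediocre: the cheap location nets 17; the prime location nets 19 − 11 = 8. mediocre stays.
No type deviates, so pooling is sustained.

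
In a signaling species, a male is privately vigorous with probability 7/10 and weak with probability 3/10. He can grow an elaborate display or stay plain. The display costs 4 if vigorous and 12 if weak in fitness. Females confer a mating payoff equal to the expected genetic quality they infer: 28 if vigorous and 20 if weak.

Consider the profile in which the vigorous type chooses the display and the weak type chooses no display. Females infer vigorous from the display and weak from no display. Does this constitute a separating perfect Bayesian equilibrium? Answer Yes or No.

Yes

Under these beliefs, the display earns mating payoff 28 and no display earns mating payoff 20.
vigorous: the display nets 28 − 4 = 24; no display nets 20. vigorous prefers the display.
weak: the display nets 28 − 12 = 16; no display nets 20. weak prefers no display.
Neither type deviates, so the separating profile is an equilibrium.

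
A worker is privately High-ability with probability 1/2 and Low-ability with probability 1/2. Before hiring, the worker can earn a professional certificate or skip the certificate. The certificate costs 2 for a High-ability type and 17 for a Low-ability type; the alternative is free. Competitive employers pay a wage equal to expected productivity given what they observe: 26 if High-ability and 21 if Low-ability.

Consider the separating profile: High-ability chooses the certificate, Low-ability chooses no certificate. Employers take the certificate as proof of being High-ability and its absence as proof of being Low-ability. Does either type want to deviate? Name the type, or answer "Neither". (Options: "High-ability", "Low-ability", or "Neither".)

The certificate pays 26; no certificate pays 21.
High-ability: assigned the certificate, nets 26 − 2 = 24; deviating to no certificate nets 21.
Low-ability: assigned no certificate, nets 21; deviating to the certificate nets 26 − 17 = 9.
Both types strictly prefer their assigned action; no profitable deviation.

Neither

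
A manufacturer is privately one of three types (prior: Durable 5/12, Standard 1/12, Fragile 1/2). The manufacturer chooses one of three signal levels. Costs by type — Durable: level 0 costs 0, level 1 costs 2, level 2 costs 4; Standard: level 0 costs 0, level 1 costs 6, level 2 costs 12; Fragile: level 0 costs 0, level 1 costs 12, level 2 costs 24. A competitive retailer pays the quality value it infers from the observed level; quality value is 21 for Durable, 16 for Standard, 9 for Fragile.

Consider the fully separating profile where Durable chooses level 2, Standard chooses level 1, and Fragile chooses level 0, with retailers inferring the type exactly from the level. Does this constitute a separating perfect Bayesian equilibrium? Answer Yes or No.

Separating prices: level 2 → 21, level 1 → 16, level 0 → 9.
Durable (assigned level 2): level 0: 9 − 0 = 9; level 1: 16 − 2 = 14; level 2: 21 − 4 = 17. Durable stays.
Standard (assigned level 1): level 0: 9 − 0 = 9; level 1: 16 − 6 = 10; level 2: 21 − 12 = 9. Standard stays.
Fragile (assigned level 0): level 0: 9 − 0 = 9; level 1: 16 − 12 = 4; level 2: 21 − 24 = -3. Fragile stays.
Every type prefers its assigned level; separation holds.

Yes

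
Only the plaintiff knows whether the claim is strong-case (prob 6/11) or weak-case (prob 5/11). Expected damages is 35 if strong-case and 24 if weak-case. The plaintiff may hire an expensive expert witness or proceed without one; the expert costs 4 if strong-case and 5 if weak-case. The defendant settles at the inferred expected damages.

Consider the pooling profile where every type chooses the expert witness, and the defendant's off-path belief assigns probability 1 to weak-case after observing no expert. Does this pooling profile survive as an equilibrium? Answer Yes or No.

Yes

On path, the defendant holds the prior and pays 6/11·35 + 5/11·24 = 30. Off path (no expert), believing weak-case, it pays 24.
strong-case: the expert witness nets 30 − 4 = 26; no expert nets 24. strong-case stays.
weak-case: the expert witness nets 30 − 5 = 25; no expert nets 24. weak-case stays.
No type deviates, so pooling is sustained.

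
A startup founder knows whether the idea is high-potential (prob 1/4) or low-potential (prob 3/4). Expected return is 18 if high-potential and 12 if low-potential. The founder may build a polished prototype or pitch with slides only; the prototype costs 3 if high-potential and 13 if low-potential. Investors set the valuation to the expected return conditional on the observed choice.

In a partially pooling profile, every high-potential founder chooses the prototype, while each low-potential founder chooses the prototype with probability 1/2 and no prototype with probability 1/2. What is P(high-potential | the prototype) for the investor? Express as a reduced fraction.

P(the prototype) = (1/4)·1 + (3/4)·(1/2) = 5/8.
By Bayes' rule, P(high-potential | the prototype) = (1/4) / (5/8) = 2/5.

2/5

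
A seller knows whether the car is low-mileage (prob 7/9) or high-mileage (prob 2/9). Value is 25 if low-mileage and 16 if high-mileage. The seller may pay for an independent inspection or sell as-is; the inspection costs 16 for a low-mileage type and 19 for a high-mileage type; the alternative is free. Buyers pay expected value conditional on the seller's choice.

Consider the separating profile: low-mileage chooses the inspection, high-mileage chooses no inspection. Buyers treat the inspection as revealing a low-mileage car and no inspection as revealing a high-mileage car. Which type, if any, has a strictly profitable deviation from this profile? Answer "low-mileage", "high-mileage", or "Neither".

The inspection pays 25; no inspection pays 16.
low-mileage: assigned the inspection, nets 25 − 16 = 9; deviating to no inspection nets 16.
high-mileage: assigned no inspection, nets 16; deviating to the inspection nets 25 − 19 = 6.
The low-mileage type gains 7 by deviating.

low-mileage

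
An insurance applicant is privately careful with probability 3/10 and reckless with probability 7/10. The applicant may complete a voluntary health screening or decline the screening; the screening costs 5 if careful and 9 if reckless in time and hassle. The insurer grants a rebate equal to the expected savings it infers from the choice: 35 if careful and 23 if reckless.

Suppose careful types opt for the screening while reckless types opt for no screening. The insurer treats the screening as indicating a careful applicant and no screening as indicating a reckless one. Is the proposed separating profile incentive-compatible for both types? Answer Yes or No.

No

Under these beliefs, the screening earns rebate 35 and no screening earns rebate 23.
careful: the screening nets 35 − 5 = 30; no screening nets 23. careful prefers the screening.
reckless: the screening nets 35 − 9 = 26; no screening nets 23. reckless would deviate to the screening.
reckless has a profitable deviation, so the profile is not an equilibrium.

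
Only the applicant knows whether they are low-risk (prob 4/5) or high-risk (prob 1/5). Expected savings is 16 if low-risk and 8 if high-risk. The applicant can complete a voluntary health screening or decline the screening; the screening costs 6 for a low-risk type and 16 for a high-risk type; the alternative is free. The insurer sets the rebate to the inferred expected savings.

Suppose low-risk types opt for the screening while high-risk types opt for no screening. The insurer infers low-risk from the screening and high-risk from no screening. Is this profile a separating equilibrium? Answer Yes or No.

Yes

Under these beliefs, the screening earns rebate 16 and no screening earns rebate 8.
low-risk: the screening nets 16 − 6 = 10; no screening nets 8. low-risk prefers the screening.
high-risk: the screening nets 16 − 16 = 0; no screening nets 8. high-risk prefers no screening.
Neither type deviates, so the separating profile is an equilibrium.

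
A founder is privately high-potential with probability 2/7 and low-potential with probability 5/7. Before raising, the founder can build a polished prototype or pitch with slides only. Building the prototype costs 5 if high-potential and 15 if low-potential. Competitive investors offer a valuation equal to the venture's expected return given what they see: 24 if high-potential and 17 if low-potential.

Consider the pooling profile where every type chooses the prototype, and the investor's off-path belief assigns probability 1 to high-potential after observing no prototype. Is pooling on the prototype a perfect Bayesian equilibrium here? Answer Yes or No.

No

On path, the investor holds the prior and pays 2/7·24 + 5/7·17 = 19. Off path (no prototype), believing high-potential, it pays 24.
high-potential: the prototype nets 19 − 5 = 14; no prototype nets 24. high-potential would deviate.
low-potential: the prototype nets 19 − 15 = 4; no prototype nets 24. low-potential would deviate.
A type deviates, so pooling fails.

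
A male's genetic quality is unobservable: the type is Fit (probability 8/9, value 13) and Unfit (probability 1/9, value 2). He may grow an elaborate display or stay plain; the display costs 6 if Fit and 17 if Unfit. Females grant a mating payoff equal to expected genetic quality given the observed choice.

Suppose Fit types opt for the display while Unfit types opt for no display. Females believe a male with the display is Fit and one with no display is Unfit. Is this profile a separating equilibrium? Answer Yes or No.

Yes

Under these beliefs, the display earns mating payoff 13 and no display earns mating payoff 2.
Fit: the display nets 13 − 6 = 7; no display nets 2. Fit prefers the display.
Unfit: the display nets 13 − 17 = -4; no display nets 2. Unfit prefers no display.
Neither type deviates, so the separating profile is an equilibrium.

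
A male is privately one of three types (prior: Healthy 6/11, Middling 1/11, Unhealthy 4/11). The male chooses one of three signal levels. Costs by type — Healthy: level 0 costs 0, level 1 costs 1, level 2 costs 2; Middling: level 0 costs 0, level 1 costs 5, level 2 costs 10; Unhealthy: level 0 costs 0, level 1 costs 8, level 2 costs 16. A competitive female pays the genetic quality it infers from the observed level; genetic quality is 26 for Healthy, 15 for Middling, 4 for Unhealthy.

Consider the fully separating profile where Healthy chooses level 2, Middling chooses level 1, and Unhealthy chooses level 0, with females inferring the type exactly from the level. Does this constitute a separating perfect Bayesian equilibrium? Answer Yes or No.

Separating mating payoffs: level 2 → 26, level 1 → 15, level 0 → 4.
Healthy (assigned level 2): level 0: 4 − 0 = 4; level 1: 15 − 1 = 14; level 2: 26 − 2 = 24. Healthy stays.
Middling (assigned level 1): level 0: 4 − 0 = 4; level 1: 15 − 5 = 10; level 2: 26 − 10 = 16. Middling prefers level 2.
Unhealthy (assigned level 0): level 0: 4 − 0 = 4; level 1: 15 − 8 = 7; level 2: 26 − 16 = 10. Unhealthy prefers level 2.
At least one type deviates; the separating profile fails.

No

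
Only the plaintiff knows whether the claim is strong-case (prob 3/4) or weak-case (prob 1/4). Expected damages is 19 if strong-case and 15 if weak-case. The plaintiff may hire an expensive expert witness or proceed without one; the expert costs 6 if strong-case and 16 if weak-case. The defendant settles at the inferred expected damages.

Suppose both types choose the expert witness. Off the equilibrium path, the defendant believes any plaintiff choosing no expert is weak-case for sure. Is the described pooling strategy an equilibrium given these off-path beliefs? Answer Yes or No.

No

On path, the defendant holds the prior and pays 3/4·19 + 1/4·15 = 18. Off path (no expert), believing weak-case, it pays 15.
strong-case: the expert witness nets 18 − 6 = 12; no expert nets 15. strong-case would deviate.
weak-case: the expert witness nets 18 − 16 = 2; no expert nets 15. weak-case would deviate.
A type deviates, so pooling fails.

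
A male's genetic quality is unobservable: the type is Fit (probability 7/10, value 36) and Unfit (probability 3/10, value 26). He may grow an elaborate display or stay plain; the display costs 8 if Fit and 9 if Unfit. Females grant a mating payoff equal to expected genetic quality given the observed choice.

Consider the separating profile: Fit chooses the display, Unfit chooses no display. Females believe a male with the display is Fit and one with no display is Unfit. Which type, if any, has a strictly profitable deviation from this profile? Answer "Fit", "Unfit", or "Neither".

Unfit

The display pays 36; no display pays 26.
Fit: assigned the display, nets 36 − 8 = 28; deviating to no display nets 26.
Unfit: assigned no display, nets 26; deviating to the display nets 36 − 9 = 27.
The Unfit type gains 1 by deviating.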